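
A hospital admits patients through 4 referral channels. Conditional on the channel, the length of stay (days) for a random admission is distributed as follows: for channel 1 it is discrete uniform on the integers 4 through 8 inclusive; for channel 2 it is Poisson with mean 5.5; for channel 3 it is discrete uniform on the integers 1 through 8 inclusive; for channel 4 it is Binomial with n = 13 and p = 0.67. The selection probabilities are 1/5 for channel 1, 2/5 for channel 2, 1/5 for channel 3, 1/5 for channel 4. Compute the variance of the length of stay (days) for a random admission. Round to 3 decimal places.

6.242

Per component, 1: μ=6, E[X²]=38; 2: μ=5.5, E[X²]=35.75; 3: μ=4.5, E[X²]=25.5; 4: μ=8.71, E[X²]=78.7384.
E[X] = 0.2·6 + 0.4·5.5 + 0.2·4.5 + 0.2·8.71 = 6.042.
E[X²] = 0.2·38 + 0.4·35.75 + 0.2·25.5 + 0.2·78.7384 = 42.7477.
Var(X) = E[X²] − (E[X])² = 42.7477 − 36.5058 = 6.24192.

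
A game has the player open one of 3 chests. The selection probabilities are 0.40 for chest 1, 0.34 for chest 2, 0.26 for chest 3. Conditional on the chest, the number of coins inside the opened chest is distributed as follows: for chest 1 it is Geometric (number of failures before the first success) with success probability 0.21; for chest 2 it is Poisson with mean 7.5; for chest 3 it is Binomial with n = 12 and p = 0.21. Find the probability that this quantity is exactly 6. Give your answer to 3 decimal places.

Conditional on each chest, P(X = 6): 1: 0.0510484; 2: 0.136718; 3: 0.0192642.
By total probability, P(X = 6) = 0.4·0.0510484 + 0.34·0.136718 + 0.26·0.0192642 = 0.0719122.

0.072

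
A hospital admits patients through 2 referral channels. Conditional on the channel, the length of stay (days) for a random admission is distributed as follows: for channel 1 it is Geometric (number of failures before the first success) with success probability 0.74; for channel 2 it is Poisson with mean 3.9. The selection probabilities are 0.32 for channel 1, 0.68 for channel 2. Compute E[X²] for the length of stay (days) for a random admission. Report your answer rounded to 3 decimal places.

13.186

For each component E[X²] = Var + (mean)², giving 1: 0.598247; 2: 19.11.
Overall E[X²] = 0.32·0.598247 + 0.68·19.11 = 13.1862.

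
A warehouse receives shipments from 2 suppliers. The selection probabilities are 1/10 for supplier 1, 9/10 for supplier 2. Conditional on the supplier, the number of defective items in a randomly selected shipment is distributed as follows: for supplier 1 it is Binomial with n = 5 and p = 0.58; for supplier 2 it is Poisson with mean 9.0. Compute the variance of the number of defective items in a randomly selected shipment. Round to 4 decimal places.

Per component, 1: μ=2.9, E[X²]=9.628; 2: μ=9, E[X²]=90.
E[X] = 0.1·2.9 + 0.9·9 = 8.39.
E[X²] = 0.1·9.628 + 0.9·90 = 81.9628.
Var(X) = E[X²] − (E[X])² = 81.9628 − 70.3921 = 11.5707.

11.5707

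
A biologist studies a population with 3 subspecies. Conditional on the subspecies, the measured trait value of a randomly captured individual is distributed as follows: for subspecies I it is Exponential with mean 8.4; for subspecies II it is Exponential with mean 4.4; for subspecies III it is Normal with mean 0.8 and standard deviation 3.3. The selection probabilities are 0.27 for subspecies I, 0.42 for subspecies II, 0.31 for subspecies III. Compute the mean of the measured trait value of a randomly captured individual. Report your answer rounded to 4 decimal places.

Component means — I: 8.4; II: 4.4; III: 0.8.
E[X] = 0.27·8.4 + 0.42·4.4 + 0.31·0.8 = 4.364.

4.3640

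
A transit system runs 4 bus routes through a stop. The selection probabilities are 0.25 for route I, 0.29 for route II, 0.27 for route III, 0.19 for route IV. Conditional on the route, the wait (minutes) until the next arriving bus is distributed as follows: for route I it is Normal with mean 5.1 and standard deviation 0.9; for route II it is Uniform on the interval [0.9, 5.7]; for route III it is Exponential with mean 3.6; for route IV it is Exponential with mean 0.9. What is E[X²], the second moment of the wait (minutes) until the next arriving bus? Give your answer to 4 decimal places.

17.7261

For each component E[X²] = Var + (mean)², giving I: 26.82; II: 12.81; III: 25.92; IV: 1.62.
Overall E[X²] = 0.25·26.82 + 0.29·12.81 + 0.27·25.92 + 0.19·1.62 = 17.7261.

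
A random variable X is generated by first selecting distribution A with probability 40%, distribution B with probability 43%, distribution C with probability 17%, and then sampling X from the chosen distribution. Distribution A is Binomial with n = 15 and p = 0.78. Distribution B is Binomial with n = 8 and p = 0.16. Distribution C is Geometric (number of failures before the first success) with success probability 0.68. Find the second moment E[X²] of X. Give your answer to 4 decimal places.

For each component E[X²] = Var + (mean)², giving A: 139.464; B: 2.7136; C: 0.913495.
Overall E[X²] = 0.4·139.464 + 0.43·2.7136 + 0.17·0.913495 = 57.1077.

57.1077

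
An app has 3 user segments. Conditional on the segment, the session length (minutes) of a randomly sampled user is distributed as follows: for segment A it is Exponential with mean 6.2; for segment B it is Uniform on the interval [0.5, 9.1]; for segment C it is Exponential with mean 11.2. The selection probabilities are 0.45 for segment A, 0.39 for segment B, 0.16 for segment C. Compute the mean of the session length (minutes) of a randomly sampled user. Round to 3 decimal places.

Component means — A: 6.2; B: 4.8; C: 11.2.
E[X] = 0.45·6.2 + 0.39·4.8 + 0.16·11.2 = 6.454.

6.454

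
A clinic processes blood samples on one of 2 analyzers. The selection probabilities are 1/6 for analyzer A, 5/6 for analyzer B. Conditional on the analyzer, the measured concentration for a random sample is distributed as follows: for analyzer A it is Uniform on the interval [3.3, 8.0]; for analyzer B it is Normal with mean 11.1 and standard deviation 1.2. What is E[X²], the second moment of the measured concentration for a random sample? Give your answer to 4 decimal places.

109.5022

For each component E[X²] = Var + (mean)², giving A: 33.7633; B: 124.65.
Overall E[X²] = 0.166667·33.7633 + 0.833333·124.65 = 109.502.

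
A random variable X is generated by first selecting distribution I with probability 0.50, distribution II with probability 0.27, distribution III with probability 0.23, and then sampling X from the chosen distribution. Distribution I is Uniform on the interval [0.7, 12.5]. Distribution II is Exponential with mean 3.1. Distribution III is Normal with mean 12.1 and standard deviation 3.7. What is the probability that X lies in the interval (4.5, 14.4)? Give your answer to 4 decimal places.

Conditional on each component, P(4.5 < X < 14.4): I: 0.677966; II: 0.224584; III: 0.712919.
By total probability, P(4.5 < X < 14.4) = 0.5·0.677966 + 0.27·0.224584 + 0.23·0.712919 = 0.563592.

0.5636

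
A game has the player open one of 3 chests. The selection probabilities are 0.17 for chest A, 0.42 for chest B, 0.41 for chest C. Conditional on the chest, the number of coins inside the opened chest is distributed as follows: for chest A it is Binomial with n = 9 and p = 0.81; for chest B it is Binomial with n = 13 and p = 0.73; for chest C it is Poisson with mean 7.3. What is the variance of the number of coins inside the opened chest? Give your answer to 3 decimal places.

5.476

Per component, A: μ=7.29, E[X²]=54.5292; B: μ=9.49, E[X²]=92.6224; C: μ=7.3, E[X²]=60.59.
E[X] = 0.17·7.29 + 0.42·9.49 + 0.41·7.3 = 8.2181.
E[X²] = 0.17·54.5292 + 0.42·92.6224 + 0.41·60.59 = 73.0133.
Var(X) = E[X²] − (E[X])² = 73.0133 − 67.5372 = 5.4761.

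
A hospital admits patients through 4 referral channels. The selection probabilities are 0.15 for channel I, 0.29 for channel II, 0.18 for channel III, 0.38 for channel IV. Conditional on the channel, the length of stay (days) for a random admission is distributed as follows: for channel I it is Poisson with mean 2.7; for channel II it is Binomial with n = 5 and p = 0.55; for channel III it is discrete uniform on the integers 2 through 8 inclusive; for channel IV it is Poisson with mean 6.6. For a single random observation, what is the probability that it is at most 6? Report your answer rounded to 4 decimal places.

Conditional on each channel, P(X ≤ 6): I: 0.979431; II: 1; III: 0.714286; IV: 0.510839.
By total probability, P(X ≤ 6) = 0.15·0.979431 + 0.29·1 + 0.18·0.714286 + 0.38·0.510839 = 0.759605.

0.7596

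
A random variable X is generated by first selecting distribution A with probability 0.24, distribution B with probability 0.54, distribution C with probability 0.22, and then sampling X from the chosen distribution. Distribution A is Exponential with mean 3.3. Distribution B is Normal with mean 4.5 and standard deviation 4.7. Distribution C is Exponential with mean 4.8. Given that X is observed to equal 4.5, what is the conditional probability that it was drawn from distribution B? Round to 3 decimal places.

0.556

Likelihoods f(4.5 | ·): A: 0.0774937; B: 0.0848813; C: 0.0815845.
Posterior ∝ prior × likelihood. Numerator for B: 0.54·0.0848813 = 0.0458359.
Normalizing constant: 0.24·0.0774937 + 0.54·0.0848813 + 0.22·0.0815845 = 0.082383.
P(B | observation) = 0.0458359 / 0.082383 = 0.556376.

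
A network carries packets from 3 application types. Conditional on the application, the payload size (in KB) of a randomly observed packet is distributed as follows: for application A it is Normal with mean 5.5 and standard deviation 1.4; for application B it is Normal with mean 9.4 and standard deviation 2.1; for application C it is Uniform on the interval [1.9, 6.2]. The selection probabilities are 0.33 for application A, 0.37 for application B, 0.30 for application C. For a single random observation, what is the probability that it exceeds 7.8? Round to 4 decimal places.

Conditional on each application, P(X > 7.8): A: 0.0502062; B: 0.776942; C: 0.
By total probability, P(X > 7.8) = 0.33·0.0502062 + 0.37·0.776942 + 0.3·0 = 0.304036.

0.3040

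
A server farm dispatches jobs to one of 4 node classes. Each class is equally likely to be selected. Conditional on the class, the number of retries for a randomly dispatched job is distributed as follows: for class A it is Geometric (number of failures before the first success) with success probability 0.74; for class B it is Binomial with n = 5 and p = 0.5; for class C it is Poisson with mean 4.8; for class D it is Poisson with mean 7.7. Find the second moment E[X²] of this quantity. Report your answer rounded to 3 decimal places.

25.732

For each component E[X²] = Var + (mean)², giving A: 0.598247; B: 7.5; C: 27.84; D: 66.99.
Overall E[X²] = 0.25·0.598247 + 0.25·7.5 + 0.25·27.84 + 0.25·66.99 = 25.7321.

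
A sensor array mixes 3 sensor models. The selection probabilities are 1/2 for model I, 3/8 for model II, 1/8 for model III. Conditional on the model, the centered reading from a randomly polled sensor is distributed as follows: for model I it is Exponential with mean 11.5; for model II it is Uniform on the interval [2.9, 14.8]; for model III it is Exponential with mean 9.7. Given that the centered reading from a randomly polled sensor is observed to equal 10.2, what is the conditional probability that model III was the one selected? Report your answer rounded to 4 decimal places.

0.0835

Likelihoods f(10.2 | ·): I: 0.035818; II: 0.0840336; III: 0.0360203.
Posterior ∝ prior × likelihood. Numerator for III: 0.125·0.0360203 = 0.00450254.
Normalizing constant: 0.5·0.035818 + 0.375·0.0840336 + 0.125·0.0360203 = 0.0539242.
P(III | observation) = 0.00450254 / 0.0539242 = 0.0834976.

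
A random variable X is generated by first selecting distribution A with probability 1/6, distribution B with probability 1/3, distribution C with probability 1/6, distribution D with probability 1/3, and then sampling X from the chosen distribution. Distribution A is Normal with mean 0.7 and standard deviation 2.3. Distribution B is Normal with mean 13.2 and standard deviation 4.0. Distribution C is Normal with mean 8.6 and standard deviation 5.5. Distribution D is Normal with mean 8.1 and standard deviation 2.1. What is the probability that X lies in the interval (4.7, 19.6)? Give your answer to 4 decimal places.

Conditional on each component, P(4.7 < X < 19.6): A: 0.0410059; B: 0.928407; C: 0.738116; D: 0.947281.
By total probability, P(4.7 < X < 19.6) = 0.166667·0.0410059 + 0.333333·0.928407 + 0.166667·0.738116 + 0.333333·0.947281 = 0.755083.

0.7551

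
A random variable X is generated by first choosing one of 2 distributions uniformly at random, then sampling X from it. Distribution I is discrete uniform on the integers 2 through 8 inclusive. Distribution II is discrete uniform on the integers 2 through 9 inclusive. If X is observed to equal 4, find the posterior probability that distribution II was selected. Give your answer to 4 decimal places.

0.4667

Likelihoods P(X=4 | ·): I: 0.142857; II: 0.125.
Posterior ∝ prior × likelihood. Numerator for II: 0.5·0.125 = 0.0625.
Normalizing constant: 0.5·0.142857 + 0.5·0.125 = 0.133929.
P(II | observation) = 0.0625 / 0.133929 = 0.466667.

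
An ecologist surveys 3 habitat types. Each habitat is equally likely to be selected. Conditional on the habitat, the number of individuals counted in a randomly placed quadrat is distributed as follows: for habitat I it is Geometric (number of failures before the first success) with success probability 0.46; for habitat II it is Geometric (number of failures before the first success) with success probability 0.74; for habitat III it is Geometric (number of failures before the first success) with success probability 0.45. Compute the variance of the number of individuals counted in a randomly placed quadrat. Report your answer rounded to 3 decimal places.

2.074

Per component, I: μ=1.17391, E[X²]=3.93006; II: μ=0.351351, E[X²]=0.598247; III: μ=1.22222, E[X²]=4.20988.
E[X] = 0.333333·1.17391 + 0.333333·0.351351 + 0.333333·1.22222 = 0.915829.
E[X²] = 0.333333·3.93006 + 0.333333·0.598247 + 0.333333·4.20988 = 2.91273.
Var(X) = E[X²] − (E[X])² = 2.91273 − 0.838743 = 2.07398.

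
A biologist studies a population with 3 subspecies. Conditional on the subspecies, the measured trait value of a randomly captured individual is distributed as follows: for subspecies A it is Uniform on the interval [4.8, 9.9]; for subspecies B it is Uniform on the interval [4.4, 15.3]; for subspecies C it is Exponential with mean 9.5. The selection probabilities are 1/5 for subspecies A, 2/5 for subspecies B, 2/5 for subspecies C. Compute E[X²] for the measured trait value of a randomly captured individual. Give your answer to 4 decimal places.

126.2073

For each component E[X²] = Var + (mean)², giving A: 56.19; B: 106.923; C: 180.5.
Overall E[X²] = 0.2·56.19 + 0.4·106.923 + 0.4·180.5 = 126.207.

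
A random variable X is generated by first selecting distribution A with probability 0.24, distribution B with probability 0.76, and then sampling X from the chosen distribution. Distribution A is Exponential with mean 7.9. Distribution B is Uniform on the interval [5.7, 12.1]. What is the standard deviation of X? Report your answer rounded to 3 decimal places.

4.214

Per component, A: μ=7.9, E[X²]=124.82; B: μ=8.9, E[X²]=82.6233.
E[X] = 0.24·7.9 + 0.76·8.9 = 8.66.
E[X²] = 0.24·124.82 + 0.76·82.6233 = 92.7505.
Var(X) = E[X²] − (E[X])² = 92.7505 − 74.9956 = 17.7549.
SD(X) = √17.7549 = 4.21366.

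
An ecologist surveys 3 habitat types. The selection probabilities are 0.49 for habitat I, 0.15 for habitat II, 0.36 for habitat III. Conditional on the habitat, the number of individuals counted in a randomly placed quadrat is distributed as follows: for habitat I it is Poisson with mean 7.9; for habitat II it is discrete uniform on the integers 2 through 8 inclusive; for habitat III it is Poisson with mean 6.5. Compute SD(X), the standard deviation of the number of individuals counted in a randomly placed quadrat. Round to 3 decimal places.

2.810

Per component, I: μ=7.9, E[X²]=70.31; II: μ=5, E[X²]=29; III: μ=6.5, E[X²]=48.75.
E[X] = 0.49·7.9 + 0.15·5 + 0.36·6.5 = 6.961.
E[X²] = 0.49·70.31 + 0.15·29 + 0.36·48.75 = 56.3519.
Var(X) = E[X²] − (E[X])² = 56.3519 − 48.4555 = 7.89638.
SD(X) = √7.89638 = 2.81005.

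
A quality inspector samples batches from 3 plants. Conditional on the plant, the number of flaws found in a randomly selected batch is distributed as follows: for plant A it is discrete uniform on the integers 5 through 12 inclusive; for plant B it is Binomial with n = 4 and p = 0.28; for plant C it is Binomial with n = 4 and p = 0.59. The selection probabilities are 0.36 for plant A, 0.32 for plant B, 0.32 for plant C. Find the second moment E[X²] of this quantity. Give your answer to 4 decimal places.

30.6514

For each component E[X²] = Var + (mean)², giving A: 77.5; B: 2.0608; C: 6.5372.
Overall E[X²] = 0.36·77.5 + 0.32·2.0608 + 0.32·6.5372 = 30.6514.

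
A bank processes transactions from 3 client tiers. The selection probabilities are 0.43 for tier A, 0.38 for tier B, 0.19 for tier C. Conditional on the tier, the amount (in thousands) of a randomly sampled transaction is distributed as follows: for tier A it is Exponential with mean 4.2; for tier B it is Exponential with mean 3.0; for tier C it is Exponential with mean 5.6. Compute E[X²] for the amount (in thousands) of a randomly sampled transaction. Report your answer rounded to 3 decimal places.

For each component E[X²] = Var + (mean)², giving A: 35.28; B: 18; C: 62.72.
Overall E[X²] = 0.43·35.28 + 0.38·18 + 0.19·62.72 = 33.9272.

33.927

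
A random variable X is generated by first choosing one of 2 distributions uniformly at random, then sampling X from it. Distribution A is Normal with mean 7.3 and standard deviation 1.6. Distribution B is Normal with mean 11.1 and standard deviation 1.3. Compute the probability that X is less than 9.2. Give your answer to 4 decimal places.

0.4772

Conditional on each component, P(X < 9.2): A: 0.882485; B: 0.0719339.
By total probability, P(X < 9.2) = 0.5·0.882485 + 0.5·0.0719339 = 0.477209.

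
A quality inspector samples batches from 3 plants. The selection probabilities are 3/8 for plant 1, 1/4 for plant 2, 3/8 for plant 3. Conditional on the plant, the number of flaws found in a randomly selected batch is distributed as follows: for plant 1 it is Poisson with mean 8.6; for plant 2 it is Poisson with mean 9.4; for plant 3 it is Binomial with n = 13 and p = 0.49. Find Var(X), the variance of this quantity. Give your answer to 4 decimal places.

8.4133

Per component, 1: μ=8.6, E[X²]=82.56; 2: μ=9.4, E[X²]=97.76; 3: μ=6.37, E[X²]=43.8256.
E[X] = 0.375·8.6 + 0.25·9.4 + 0.375·6.37 = 7.96375.
E[X²] = 0.375·82.56 + 0.25·97.76 + 0.375·43.8256 = 71.8346.
Var(X) = E[X²] − (E[X])² = 71.8346 − 63.4213 = 8.41329.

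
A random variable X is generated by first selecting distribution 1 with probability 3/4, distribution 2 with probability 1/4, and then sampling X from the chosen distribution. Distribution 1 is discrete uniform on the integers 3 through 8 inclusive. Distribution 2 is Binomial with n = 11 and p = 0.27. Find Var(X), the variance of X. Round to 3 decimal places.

3.930

Per component, 1: μ=5.5, E[X²]=33.1667; 2: μ=2.97, E[X²]=10.989.
E[X] = 0.75·5.5 + 0.25·2.97 = 4.8675.
E[X²] = 0.75·33.1667 + 0.25·10.989 = 27.6223.
Var(X) = E[X²] − (E[X])² = 27.6223 − 23.6926 = 3.92969.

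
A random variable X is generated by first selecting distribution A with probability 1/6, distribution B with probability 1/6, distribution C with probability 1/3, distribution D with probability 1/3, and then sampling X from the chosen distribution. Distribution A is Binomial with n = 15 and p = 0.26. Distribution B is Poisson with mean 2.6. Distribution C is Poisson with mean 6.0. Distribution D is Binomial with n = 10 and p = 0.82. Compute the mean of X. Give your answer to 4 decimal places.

Component means — A: 3.9; B: 2.6; C: 6; D: 8.2.
E[X] = 0.166667·3.9 + 0.166667·2.6 + 0.333333·6 + 0.333333·8.2 = 5.81667.

5.8167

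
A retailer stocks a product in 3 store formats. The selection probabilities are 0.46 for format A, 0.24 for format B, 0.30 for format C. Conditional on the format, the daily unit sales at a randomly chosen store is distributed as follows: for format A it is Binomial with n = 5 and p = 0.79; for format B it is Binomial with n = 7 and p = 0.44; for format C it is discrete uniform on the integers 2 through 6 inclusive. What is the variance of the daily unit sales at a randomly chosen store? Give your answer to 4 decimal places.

Per component, A: μ=3.95, E[X²]=16.432; B: μ=3.08, E[X²]=11.2112; C: μ=4, E[X²]=18.
E[X] = 0.46·3.95 + 0.24·3.08 + 0.3·4 = 3.7562.
E[X²] = 0.46·16.432 + 0.24·11.2112 + 0.3·18 = 15.6494.
Var(X) = E[X²] − (E[X])² = 15.6494 − 14.109 = 1.54037.

1.5404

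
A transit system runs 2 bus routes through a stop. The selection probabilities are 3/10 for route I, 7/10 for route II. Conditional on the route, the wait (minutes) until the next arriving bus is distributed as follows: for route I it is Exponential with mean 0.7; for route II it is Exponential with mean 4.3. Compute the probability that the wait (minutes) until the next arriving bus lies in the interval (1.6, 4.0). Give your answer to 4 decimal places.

0.2359

Conditional on each route, P(1.6 < X < 4.0): I: 0.0984029; II: 0.294828.
By total probability, P(1.6 < X < 4.0) = 0.3·0.0984029 + 0.7·0.294828 = 0.235901.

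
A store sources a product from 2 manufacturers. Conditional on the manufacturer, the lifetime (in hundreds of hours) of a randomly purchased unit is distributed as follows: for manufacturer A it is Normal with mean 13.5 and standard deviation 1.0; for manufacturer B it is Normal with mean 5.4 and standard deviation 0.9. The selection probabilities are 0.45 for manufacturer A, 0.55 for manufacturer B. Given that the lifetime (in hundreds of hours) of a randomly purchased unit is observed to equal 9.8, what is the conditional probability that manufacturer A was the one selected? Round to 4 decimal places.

Likelihoods f(9.8 | ·): A: 0.00042478; B: 2.86141e-06.
Posterior ∝ prior × likelihood. Numerator for A: 0.45·0.00042478 = 0.000191151.
Normalizing constant: 0.45·0.00042478 + 0.55·2.86141e-06 = 0.000192725.
P(A | observation) = 0.000191151 / 0.000192725 = 0.991834.

0.9918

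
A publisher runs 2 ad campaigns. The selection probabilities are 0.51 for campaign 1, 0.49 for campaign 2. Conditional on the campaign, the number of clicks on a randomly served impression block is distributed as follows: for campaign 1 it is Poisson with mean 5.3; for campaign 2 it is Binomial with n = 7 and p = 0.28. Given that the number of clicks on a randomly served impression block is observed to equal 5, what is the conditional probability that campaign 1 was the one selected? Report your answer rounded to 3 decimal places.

Likelihoods P(X=5 | ·): 1: 0.173955; 2: 0.0187359.
Posterior ∝ prior × likelihood. Numerator for 1: 0.51·0.173955 = 0.0887171.
Normalizing constant: 0.51·0.173955 + 0.49·0.0187359 = 0.0978977.
P(1 | observation) = 0.0887171 / 0.0978977 = 0.906223.

0.906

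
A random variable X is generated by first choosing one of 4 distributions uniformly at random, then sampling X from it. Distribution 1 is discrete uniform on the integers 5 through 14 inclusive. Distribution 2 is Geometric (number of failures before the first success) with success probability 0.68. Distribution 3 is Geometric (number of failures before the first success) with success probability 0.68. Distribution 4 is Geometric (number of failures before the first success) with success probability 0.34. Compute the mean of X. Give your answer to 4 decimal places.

3.0956

Component means — 1: 9.5; 2: 0.470588; 3: 0.470588; 4: 1.94118.
E[X] = 0.25·9.5 + 0.25·0.470588 + 0.25·0.470588 + 0.25·1.94118 = 3.09559.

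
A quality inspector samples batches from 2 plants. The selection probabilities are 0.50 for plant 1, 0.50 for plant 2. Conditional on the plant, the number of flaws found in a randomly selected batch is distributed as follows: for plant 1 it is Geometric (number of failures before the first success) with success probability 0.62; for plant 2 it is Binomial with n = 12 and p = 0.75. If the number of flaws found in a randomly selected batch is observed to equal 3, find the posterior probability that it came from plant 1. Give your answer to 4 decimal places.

0.9897

Likelihoods P(X=3 | ·): 1: 0.0340206; 2: 0.000354052.
Posterior ∝ prior × likelihood. Numerator for 1: 0.5·0.0340206 = 0.0170103.
Normalizing constant: 0.5·0.0340206 + 0.5·0.000354052 = 0.0171873.
P(1 | observation) = 0.0170103 / 0.0171873 = 0.9897.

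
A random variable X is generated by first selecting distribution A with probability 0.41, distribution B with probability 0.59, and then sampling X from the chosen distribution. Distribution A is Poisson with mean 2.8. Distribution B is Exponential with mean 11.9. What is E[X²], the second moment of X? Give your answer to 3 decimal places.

For each component E[X²] = Var + (mean)², giving A: 10.64; B: 283.22.
Overall E[X²] = 0.41·10.64 + 0.59·283.22 = 171.462.

171.462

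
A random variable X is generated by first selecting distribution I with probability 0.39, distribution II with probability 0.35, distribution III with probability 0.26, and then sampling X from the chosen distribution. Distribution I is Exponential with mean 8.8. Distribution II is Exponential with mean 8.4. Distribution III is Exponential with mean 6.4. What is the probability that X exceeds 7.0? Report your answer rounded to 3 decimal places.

Conditional on each component, P(X > 7.0): I: 0.451376; II: 0.434598; III: 0.334958.
By total probability, P(X > 7.0) = 0.39·0.451376 + 0.35·0.434598 + 0.26·0.334958 = 0.415235.

0.415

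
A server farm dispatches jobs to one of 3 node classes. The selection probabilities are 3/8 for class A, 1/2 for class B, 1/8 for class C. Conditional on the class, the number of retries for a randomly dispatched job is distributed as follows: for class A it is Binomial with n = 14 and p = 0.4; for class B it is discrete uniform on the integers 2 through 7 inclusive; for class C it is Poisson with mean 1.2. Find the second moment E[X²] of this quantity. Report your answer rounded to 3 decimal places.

24.933

For each component E[X²] = Var + (mean)², giving A: 34.72; B: 23.1667; C: 2.64.
Overall E[X²] = 0.375·34.72 + 0.5·23.1667 + 0.125·2.64 = 24.9333.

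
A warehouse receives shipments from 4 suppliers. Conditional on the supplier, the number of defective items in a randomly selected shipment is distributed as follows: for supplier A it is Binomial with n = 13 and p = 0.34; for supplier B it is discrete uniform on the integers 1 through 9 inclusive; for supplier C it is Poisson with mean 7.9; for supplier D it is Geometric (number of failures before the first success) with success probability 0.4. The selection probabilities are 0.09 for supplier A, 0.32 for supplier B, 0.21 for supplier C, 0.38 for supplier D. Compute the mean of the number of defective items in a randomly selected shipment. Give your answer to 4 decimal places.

Component means — A: 4.42; B: 5; C: 7.9; D: 1.5.
E[X] = 0.09·4.42 + 0.32·5 + 0.21·7.9 + 0.38·1.5 = 4.2268.

4.2268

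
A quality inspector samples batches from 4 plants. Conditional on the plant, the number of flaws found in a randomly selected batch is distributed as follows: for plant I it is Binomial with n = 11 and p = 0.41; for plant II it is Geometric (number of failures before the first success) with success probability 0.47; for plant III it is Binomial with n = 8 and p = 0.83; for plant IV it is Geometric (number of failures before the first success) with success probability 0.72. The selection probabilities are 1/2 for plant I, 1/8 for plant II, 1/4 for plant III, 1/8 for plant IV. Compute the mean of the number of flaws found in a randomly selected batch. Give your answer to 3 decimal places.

Component means — I: 4.51; II: 1.12766; III: 6.64; IV: 0.388889.
E[X] = 0.5·4.51 + 0.125·1.12766 + 0.25·6.64 + 0.125·0.388889 = 4.10457.

4.105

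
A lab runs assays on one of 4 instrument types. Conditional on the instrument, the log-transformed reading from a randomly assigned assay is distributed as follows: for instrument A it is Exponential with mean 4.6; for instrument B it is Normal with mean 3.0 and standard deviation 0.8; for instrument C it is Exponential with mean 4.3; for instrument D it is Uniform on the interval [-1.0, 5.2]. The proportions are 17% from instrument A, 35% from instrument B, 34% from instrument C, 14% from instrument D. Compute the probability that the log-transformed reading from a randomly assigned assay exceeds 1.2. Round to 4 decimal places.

Conditional on each instrument, P(X > 1.2): A: 0.770381; B: 0.987776; C: 0.756487; D: 0.645161.
By total probability, P(X > 1.2) = 0.17·0.770381 + 0.35·0.987776 + 0.34·0.756487 + 0.14·0.645161 = 0.824214.

0.8242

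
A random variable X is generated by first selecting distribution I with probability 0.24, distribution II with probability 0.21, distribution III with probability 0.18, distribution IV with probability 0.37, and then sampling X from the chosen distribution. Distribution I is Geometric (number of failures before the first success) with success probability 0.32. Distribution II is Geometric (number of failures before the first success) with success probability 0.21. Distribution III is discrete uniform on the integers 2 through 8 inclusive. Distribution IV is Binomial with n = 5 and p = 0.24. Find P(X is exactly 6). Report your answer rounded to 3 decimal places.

Conditional on each component, P(X = 6): I: 0.0316376; II: 0.0510484; III: 0.142857; IV: 0.
By total probability, P(X = 6) = 0.24·0.0316376 + 0.21·0.0510484 + 0.18·0.142857 + 0.37·0 = 0.0440275.

0.044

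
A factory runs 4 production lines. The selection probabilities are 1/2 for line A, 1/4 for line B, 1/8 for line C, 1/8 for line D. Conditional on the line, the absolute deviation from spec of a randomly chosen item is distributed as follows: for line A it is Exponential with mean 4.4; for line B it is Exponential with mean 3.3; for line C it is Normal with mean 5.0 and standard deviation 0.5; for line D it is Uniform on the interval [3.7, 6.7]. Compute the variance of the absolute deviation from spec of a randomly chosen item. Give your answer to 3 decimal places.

12.945

Per component, A: μ=4.4, E[X²]=38.72; B: μ=3.3, E[X²]=21.78; C: μ=5, E[X²]=25.25; D: μ=5.2, E[X²]=27.79.
E[X] = 0.5·4.4 + 0.25·3.3 + 0.125·5 + 0.125·5.2 = 4.3.
E[X²] = 0.5·38.72 + 0.25·21.78 + 0.125·25.25 + 0.125·27.79 = 31.435.
Var(X) = E[X²] − (E[X])² = 31.435 − 18.49 = 12.945.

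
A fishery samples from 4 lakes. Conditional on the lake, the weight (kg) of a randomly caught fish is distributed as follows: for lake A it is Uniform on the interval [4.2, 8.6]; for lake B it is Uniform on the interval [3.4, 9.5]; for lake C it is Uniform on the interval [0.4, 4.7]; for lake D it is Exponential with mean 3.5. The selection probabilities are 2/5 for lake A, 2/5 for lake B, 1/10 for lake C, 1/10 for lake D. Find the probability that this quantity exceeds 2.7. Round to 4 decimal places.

Conditional on each lake, P(X > 2.7): A: 1; B: 1; C: 0.465116; D: 0.462352.
By total probability, P(X > 2.7) = 0.4·1 + 0.4·1 + 0.1·0.465116 + 0.1·0.462352 = 0.892747.

0.8927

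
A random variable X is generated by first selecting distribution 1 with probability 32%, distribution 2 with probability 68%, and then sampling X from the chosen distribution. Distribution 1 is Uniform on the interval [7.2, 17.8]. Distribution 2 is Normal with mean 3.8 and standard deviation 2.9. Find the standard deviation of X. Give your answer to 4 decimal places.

5.0185

Per component, 1: μ=12.5, E[X²]=165.613; 2: μ=3.8, E[X²]=22.85.
E[X] = 0.32·12.5 + 0.68·3.8 = 6.584.
E[X²] = 0.32·165.613 + 0.68·22.85 = 68.5343.
Var(X) = E[X²] − (E[X])² = 68.5343 − 43.3491 = 25.1852.
SD(X) = √25.1852 = 5.01849.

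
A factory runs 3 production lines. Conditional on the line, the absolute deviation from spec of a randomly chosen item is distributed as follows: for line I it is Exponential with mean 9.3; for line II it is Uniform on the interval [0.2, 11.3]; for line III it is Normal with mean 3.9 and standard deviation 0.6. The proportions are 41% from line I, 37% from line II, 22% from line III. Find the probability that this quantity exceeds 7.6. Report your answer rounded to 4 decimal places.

0.3044

Conditional on each line, P(X > 7.6): I: 0.441665; II: 0.333333; III: 3.48723e-10.
By total probability, P(X > 7.6) = 0.41·0.441665 + 0.37·0.333333 + 0.22·3.48723e-10 = 0.304416.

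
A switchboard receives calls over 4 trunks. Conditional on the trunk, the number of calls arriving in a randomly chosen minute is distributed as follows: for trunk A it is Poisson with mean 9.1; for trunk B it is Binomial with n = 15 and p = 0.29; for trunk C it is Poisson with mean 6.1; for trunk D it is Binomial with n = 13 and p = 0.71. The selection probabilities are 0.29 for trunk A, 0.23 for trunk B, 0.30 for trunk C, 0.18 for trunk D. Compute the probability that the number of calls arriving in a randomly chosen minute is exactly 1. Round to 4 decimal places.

Conditional on each trunk, P(X = 1): A: 0.00101616; B: 0.0359837; C: 0.0136815; D: 3.26571e-06.
By total probability, P(X = 1) = 0.29·0.00101616 + 0.23·0.0359837 + 0.3·0.0136815 + 0.18·3.26571e-06 = 0.012676.

0.0127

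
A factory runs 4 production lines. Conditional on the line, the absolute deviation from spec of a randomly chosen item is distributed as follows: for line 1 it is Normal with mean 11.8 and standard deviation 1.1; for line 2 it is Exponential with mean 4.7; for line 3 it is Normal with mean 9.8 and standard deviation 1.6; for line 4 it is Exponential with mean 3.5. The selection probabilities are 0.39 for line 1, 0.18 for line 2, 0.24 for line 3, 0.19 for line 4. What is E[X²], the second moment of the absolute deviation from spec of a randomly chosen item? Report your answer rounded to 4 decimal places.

For each component E[X²] = Var + (mean)², giving 1: 140.45; 2: 44.18; 3: 98.6; 4: 24.5.
Overall E[X²] = 0.39·140.45 + 0.18·44.18 + 0.24·98.6 + 0.19·24.5 = 91.0469.

91.0469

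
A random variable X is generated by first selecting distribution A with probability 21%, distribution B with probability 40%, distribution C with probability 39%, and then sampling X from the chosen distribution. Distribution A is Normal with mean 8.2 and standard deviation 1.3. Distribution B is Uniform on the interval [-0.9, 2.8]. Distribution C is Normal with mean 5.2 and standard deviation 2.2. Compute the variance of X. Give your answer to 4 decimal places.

10.6689

Per component, A: μ=8.2, E[X²]=68.93; B: μ=0.95, E[X²]=2.04333; C: μ=5.2, E[X²]=31.88.
E[X] = 0.21·8.2 + 0.4·0.95 + 0.39·5.2 = 4.13.
E[X²] = 0.21·68.93 + 0.4·2.04333 + 0.39·31.88 = 27.7258.
Var(X) = E[X²] − (E[X])² = 27.7258 − 17.0569 = 10.6689.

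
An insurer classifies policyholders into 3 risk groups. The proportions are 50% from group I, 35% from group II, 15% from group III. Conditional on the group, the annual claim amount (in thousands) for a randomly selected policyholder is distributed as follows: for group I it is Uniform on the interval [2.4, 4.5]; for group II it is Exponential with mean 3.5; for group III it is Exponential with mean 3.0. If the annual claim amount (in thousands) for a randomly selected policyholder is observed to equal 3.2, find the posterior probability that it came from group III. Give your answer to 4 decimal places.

Likelihoods f(3.2 | ·): I: 0.47619; II: 0.114515; III: 0.114718.
Posterior ∝ prior × likelihood. Numerator for III: 0.15·0.114718 = 0.0172077.
Normalizing constant: 0.5·0.47619 + 0.35·0.114515 + 0.15·0.114718 = 0.295383.
P(III | observation) = 0.0172077 / 0.295383 = 0.0582555.

0.0583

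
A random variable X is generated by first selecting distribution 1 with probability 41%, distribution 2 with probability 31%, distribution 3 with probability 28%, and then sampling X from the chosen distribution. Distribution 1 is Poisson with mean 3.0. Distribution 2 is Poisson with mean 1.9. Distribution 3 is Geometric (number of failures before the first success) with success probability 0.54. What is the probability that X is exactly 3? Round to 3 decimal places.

Conditional on each component, P(X = 3): 1: 0.224042; 2: 0.170982; 3: 0.0525614.
By total probability, P(X = 3) = 0.41·0.224042 + 0.31·0.170982 + 0.28·0.0525614 = 0.159579.

0.160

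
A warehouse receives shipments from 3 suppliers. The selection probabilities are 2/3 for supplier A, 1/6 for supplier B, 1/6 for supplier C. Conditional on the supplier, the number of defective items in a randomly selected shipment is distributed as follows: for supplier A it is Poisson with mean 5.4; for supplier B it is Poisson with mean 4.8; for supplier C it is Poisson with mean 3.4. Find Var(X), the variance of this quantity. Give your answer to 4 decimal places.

Per component, A: μ=5.4, E[X²]=34.56; B: μ=4.8, E[X²]=27.84; C: μ=3.4, E[X²]=14.96.
E[X] = 0.666667·5.4 + 0.166667·4.8 + 0.166667·3.4 = 4.96667.
E[X²] = 0.666667·34.56 + 0.166667·27.84 + 0.166667·14.96 = 30.1733.
Var(X) = E[X²] − (E[X])² = 30.1733 − 24.6678 = 5.50556.

5.5056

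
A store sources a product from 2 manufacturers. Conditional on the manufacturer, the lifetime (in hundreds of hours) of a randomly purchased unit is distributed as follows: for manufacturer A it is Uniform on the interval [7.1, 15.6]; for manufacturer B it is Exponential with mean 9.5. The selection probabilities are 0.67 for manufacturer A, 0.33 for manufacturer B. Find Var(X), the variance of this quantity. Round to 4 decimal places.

Per component, A: μ=11.35, E[X²]=134.843; B: μ=9.5, E[X²]=180.5.
E[X] = 0.67·11.35 + 0.33·9.5 = 10.7395.
E[X²] = 0.67·134.843 + 0.33·180.5 = 149.91.
Var(X) = E[X²] − (E[X])² = 149.91 − 115.337 = 34.5732.

34.5732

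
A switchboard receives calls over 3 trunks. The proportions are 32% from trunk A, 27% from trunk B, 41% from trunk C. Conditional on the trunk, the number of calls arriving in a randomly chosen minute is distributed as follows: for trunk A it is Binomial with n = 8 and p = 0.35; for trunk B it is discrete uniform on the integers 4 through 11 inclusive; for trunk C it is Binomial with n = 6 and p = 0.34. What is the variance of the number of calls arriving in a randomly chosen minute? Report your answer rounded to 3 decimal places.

Per component, A: μ=2.8, E[X²]=9.66; B: μ=7.5, E[X²]=61.5; C: μ=2.04, E[X²]=5.508.
E[X] = 0.32·2.8 + 0.27·7.5 + 0.41·2.04 = 3.7574.
E[X²] = 0.32·9.66 + 0.27·61.5 + 0.41·5.508 = 21.9545.
Var(X) = E[X²] − (E[X])² = 21.9545 − 14.1181 = 7.83643.

7.836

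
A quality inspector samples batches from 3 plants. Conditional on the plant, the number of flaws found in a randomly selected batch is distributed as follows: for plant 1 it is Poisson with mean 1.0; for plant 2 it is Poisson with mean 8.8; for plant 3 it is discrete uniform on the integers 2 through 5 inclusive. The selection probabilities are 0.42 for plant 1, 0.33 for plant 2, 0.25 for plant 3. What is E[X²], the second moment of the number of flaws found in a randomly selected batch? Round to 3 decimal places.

For each component E[X²] = Var + (mean)², giving 1: 2; 2: 86.24; 3: 13.5.
Overall E[X²] = 0.42·2 + 0.33·86.24 + 0.25·13.5 = 32.6742.

32.674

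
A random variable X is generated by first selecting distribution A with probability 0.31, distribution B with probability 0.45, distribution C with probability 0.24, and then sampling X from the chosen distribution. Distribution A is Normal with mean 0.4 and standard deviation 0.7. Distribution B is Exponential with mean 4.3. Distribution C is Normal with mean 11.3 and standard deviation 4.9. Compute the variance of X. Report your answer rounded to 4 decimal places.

Per component, A: μ=0.4, E[X²]=0.65; B: μ=4.3, E[X²]=36.98; C: μ=11.3, E[X²]=151.7.
E[X] = 0.31·0.4 + 0.45·4.3 + 0.24·11.3 = 4.771.
E[X²] = 0.31·0.65 + 0.45·36.98 + 0.24·151.7 = 53.2505.
Var(X) = E[X²] − (E[X])² = 53.2505 − 22.7624 = 30.4881.

30.4881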